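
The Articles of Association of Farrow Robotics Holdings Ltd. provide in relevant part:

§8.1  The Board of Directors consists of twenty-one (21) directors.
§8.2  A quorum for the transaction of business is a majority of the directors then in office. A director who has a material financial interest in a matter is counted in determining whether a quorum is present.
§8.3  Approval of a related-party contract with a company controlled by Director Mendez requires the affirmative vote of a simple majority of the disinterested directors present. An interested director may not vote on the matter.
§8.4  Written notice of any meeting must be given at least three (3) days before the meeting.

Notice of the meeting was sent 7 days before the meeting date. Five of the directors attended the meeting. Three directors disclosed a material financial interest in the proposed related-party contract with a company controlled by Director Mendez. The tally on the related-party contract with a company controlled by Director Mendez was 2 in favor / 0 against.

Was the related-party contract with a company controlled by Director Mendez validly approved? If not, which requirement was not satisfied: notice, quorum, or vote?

Invalid — quorum requirement not satisfied.

Notice: 7 days given; 3 required (7 ≥ 3). Satisfied.
Quorum: 5 present (interested directors count toward quorum); quorum is 11. Not satisfied.
Vote: the related-party contract with a company controlled by Director Mendez requires a majority of the disinterested directors present (5 − 3 = 2). A majority of 2 is 2, so 2 affirmative votes are needed; 2 voted in favor. Satisfied. (Moot — without a quorum no business can be validly transacted.)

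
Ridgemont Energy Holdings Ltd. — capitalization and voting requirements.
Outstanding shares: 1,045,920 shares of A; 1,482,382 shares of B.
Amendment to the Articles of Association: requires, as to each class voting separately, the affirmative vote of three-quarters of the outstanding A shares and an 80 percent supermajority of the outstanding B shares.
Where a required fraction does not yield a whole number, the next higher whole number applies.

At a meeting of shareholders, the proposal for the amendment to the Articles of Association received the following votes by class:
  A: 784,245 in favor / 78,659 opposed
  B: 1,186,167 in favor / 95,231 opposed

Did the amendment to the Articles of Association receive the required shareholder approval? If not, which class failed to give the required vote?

A: 3/4 of 1045920 = 784440; 784,440 required, 784,245 in favor — not approved.
B: 4/5 of 1482382 = 1185905.60, rounded up to 1185906; 1,185,906 required, 1,186,167 in favor — approved.

Not approved — the A shares did not give the required vote.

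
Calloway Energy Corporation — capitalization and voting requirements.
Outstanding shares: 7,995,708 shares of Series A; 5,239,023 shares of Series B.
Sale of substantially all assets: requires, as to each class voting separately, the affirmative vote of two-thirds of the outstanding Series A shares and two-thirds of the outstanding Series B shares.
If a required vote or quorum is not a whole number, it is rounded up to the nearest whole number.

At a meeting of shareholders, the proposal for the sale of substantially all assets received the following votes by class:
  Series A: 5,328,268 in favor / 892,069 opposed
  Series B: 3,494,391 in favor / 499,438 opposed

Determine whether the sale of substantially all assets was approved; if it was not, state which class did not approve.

Not approved — the Series A shares did not give the required vote.

Series A: 2/3 of 7995708 = 5330472; 5,330,472 required, 5,328,268 in favor — not approved.
Series B: 2/3 of 5239023 = 3492682; 3,492,682 required, 3,494,391 in favor — approved.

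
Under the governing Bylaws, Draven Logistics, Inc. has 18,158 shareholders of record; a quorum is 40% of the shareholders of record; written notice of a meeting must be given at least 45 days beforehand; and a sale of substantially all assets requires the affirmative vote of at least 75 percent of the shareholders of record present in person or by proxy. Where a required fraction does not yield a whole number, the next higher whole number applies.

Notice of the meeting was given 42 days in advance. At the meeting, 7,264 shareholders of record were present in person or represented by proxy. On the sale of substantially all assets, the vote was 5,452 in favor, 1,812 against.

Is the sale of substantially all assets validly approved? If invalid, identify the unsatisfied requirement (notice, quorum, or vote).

Notice: 42 days given; 45 required. Not satisfied.
Quorum: 40% of 18,158 = 7,263.20, rounded up to 7,264; 7,264 present. Satisfied.
Vote: requires three-fourths of those present (7,264); 3/4 of 7264 = 5448, so 5,448 needed; 5,452 in favor. Satisfied.

Invalid — notice requirement not satisfied.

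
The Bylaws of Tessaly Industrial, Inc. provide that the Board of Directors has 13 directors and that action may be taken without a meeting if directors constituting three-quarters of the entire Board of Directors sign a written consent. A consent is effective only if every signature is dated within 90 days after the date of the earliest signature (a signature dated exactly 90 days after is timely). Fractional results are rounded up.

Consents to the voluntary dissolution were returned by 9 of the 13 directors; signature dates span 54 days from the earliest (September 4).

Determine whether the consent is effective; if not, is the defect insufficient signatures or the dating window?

Signatures required: three-quarters of 13 — 3/4 of 13 = 9.75, rounded up to 10, so 10 needed; 9 signed. Insufficient.
Dating window: the latest signature is 54 days after the earliest; the limit is 90 days. Within the window.

Not effective — insufficient signatures.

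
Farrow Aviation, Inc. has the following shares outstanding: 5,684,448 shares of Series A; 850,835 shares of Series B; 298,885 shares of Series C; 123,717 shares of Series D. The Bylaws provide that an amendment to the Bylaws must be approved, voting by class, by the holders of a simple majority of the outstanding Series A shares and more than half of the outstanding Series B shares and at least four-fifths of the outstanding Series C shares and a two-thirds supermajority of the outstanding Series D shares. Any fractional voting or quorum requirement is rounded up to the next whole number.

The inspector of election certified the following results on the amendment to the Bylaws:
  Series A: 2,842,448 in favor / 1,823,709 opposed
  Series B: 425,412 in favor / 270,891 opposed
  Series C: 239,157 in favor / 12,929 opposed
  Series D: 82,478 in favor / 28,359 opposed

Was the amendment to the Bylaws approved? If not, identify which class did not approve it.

Series A: a majority of 5684448 is 2842225; 2,842,225 required, 2,842,448 in favor — approved.
Series B: a majority of 850835 is 425418; 425,418 required, 425,412 in favor — not approved.
Series C: 4/5 of 298885 = 239108; 239,108 required, 239,157 in favor — approved.
Series D: 2/3 of 123717 = 82478; 82,478 required, 82,478 in favor — approved.

Not approved — the Series B shares did not give the required vote.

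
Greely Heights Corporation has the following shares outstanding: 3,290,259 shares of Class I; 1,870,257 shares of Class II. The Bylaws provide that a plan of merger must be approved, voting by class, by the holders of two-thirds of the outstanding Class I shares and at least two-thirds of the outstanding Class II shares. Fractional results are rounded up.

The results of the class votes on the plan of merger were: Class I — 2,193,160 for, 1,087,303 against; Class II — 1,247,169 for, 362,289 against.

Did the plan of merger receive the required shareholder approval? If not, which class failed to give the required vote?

Class I: 2/3 of 3290259 = 2193506; 2,193,506 required, 2,193,160 in favor — not approved.
Class II: 2/3 of 1870257 = 1246838; 1,246,838 required, 1,247,169 in favor — approved.

Not approved — the Class I shares did not give the required vote.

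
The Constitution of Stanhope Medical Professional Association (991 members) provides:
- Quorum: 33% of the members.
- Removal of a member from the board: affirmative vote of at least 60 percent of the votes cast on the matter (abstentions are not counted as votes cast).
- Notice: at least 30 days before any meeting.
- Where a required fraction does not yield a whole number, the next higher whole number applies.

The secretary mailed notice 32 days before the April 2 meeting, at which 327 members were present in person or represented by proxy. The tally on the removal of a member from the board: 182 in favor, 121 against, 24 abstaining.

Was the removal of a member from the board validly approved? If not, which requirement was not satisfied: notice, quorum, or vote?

Notice: 32 days given; 30 required. Satisfied.
Quorum: 33% of 991 = 327.03, rounded up to 328; 327 present. Not satisfied.
Vote: requires three-fifths of the votes cast (327 − 24 abstaining = 303); 3/5 of 303 = 181.80, rounded up to 182, so 182 needed; 182 in favor. Satisfied.

Invalid — quorum requirement not satisfied.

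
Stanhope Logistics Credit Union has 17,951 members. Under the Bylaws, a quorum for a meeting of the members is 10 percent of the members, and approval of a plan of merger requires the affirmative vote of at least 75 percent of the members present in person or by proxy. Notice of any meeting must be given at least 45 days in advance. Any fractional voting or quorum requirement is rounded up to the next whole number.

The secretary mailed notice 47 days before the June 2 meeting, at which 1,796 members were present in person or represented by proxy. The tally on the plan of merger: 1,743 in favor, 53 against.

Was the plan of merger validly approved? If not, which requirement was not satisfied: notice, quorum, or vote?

Valid — all requirements satisfied.

Notice: 47 days given; 45 required. Satisfied.
Quorum: 10% of 17,951 = 1,795.10, rounded up to 1,796; 1,796 present. Satisfied.
Vote: requires three-fourths of those present (1,796); 3/4 of 1796 = 1347, so 1,347 needed; 1,743 in favor. Satisfied.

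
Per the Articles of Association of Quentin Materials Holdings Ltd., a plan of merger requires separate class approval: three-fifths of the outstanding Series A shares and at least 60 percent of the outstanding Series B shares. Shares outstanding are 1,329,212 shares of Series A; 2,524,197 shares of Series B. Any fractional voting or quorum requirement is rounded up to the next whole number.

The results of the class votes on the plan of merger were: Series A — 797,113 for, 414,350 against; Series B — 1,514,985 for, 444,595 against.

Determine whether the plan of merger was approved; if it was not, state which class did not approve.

Series A: 3/5 of 1329212 = 797527.20, rounded up to 797528; 797,528 required, 797,113 in favor — not approved.
Series B: 3/5 of 2524197 = 1514518.20, rounded up to 1514519; 1,514,519 required, 1,514,985 in favor — approved.

Not approved — the Series A shares did not give the required vote.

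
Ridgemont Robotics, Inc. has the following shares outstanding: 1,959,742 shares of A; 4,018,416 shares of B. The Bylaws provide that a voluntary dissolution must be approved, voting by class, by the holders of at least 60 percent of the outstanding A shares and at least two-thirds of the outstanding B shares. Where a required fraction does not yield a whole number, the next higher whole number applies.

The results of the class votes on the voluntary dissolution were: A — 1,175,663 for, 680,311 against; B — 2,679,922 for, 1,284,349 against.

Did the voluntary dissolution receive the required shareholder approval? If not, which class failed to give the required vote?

A: 3/5 of 1959742 = 1175845.20, rounded up to 1175846; 1,175,846 required, 1,175,663 in favor — not approved.
B: 2/3 of 4018416 = 2678944; 2,678,944 required, 2,679,922 in favor — approved.

Not approved — the A shares did not give the required vote.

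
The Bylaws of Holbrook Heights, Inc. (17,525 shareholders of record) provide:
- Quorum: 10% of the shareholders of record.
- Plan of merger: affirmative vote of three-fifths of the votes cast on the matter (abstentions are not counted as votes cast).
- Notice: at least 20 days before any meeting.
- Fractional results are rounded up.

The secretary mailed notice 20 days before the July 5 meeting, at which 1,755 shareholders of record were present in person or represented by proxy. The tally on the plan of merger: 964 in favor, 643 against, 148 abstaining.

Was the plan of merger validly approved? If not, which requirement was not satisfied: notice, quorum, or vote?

Notice: 20 days given; 20 required. Satisfied.
Quorum: 10% of 17,525 = 1,752.50, rounded up to 1,753; 1,755 present. Satisfied.
Vote: requires three-fifths of the votes cast (1,755 − 148 abstaining = 1,607); 3/5 of 1607 = 964.20, rounded up to 965, so 965 needed; 964 in favor. Not satisfied.

Invalid — vote requirement not satisfied.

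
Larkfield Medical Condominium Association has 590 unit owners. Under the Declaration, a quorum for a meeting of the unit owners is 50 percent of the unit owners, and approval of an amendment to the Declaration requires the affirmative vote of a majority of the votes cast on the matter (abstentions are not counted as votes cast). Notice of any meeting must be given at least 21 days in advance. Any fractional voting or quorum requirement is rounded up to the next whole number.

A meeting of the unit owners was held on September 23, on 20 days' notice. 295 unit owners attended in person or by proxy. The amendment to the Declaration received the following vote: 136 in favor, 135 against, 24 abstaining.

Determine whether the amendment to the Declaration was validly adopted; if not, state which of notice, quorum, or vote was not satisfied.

Notice: 20 days given; 21 required. Not satisfied.
Quorum: 50% of 590 = 295; 295 present. Satisfied.
Vote: requires a majority of the votes cast (295 − 24 abstaining = 271); a majority of 271 is 136, so 136 needed; 136 in favor. Satisfied.

Invalid — notice requirement not satisfied.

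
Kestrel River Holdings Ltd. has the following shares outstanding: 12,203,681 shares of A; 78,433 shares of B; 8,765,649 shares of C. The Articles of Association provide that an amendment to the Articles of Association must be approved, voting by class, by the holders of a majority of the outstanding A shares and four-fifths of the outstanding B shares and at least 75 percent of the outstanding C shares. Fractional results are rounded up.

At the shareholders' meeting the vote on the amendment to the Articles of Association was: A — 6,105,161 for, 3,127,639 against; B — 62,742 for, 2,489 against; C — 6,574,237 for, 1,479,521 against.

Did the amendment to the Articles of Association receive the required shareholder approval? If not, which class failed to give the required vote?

Not approved — the B shares did not give the required vote.

A: a majority of 12203681 is 6101841; 6,101,841 required, 6,105,161 in favor — approved.
B: 4/5 of 78433 = 62746.40, rounded up to 62747; 62,747 required, 62,742 in favor — not approved.
C: 3/4 of 8765649 = 6574236.75, rounded up to 6574237; 6,574,237 required, 6,574,237 in favor — approved.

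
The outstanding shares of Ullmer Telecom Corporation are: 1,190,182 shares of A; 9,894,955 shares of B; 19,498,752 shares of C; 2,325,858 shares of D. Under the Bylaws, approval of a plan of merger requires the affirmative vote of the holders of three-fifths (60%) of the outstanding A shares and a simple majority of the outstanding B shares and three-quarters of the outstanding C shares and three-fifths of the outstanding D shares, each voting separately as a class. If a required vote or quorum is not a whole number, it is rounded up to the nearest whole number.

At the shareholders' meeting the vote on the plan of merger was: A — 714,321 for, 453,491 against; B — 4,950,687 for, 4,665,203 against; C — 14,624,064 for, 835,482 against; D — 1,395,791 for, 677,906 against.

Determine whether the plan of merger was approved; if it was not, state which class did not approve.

Approved — every class gave the required vote.

A: 3/5 of 1190182 = 714109.20, rounded up to 714110; 714,110 required, 714,321 in favor — approved.
B: a majority of 9894955 is 4947478; 4,947,478 required, 4,950,687 in favor — approved.
C: 3/4 of 19498752 = 14624064; 14,624,064 required, 14,624,064 in favor — approved.
D: 3/5 of 2325858 = 1395514.80, rounded up to 1395515; 1,395,515 required, 1,395,791 in favor — approved.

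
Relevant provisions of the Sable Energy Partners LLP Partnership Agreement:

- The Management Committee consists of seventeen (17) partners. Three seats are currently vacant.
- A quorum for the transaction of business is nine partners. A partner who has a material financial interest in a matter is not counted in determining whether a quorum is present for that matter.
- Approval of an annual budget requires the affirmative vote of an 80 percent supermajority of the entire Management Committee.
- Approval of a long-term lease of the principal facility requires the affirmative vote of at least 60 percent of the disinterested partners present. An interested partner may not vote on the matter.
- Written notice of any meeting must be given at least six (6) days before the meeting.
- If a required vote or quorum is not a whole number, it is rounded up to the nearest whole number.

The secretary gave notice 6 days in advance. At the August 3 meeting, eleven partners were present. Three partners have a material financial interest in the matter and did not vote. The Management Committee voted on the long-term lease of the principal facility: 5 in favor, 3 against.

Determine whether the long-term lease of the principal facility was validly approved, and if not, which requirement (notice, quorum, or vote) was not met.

Invalid — quorum requirement not satisfied.

Notice: 6 days given; 6 required (6 ≥ 6). Satisfied.
Quorum: 11 present, but the 3 interested partners do not count, leaving 8. Quorum is 9. Not satisfied.
Vote: the long-term lease of the principal facility requires three-fifths of the disinterested partners present (11 − 3 = 8). 3/5 of 8 = 4.80, rounded up to 5, so 5 affirmative votes are needed; 5 voted in favor. Satisfied. (Moot — without a quorum no business can be validly transacted.)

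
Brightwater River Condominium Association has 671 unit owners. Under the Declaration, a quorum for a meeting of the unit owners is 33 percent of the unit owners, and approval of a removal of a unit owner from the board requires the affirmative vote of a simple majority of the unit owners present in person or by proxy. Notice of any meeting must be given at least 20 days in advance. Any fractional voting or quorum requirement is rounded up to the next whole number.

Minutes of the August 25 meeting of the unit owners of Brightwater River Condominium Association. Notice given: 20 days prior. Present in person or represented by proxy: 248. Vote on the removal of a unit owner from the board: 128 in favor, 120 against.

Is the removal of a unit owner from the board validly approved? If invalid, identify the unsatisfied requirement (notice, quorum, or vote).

Notice: 20 days given; 20 required. Satisfied.
Quorum: 33% of 671 = 221.43, rounded up to 222; 248 present. Satisfied.
Vote: requires a majority of those present (248); a majority of 248 is 125, so 125 needed; 128 in favor. Satisfied.

Valid — all requirements satisfied.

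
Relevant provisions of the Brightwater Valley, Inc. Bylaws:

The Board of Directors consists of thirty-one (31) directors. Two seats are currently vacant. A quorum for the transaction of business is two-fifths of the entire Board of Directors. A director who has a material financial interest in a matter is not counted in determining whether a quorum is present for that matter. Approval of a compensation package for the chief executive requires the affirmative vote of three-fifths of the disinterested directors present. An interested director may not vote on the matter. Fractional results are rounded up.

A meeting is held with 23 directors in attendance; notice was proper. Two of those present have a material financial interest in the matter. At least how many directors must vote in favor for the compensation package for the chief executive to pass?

13

The compensation package for the chief executive requires three-fifths of the disinterested directors present (23 − 2 = 21).
3/5 of 21 = 12.60, rounded up to 13.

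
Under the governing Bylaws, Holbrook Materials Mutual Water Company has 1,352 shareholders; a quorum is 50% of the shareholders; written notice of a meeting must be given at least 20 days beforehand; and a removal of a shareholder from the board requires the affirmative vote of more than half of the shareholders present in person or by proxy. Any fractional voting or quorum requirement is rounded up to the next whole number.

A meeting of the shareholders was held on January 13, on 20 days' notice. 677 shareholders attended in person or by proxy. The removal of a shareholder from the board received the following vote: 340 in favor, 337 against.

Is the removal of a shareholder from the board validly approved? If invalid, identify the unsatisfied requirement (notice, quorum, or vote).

Valid — all requirements satisfied.

Notice: 20 days given; 20 required. Satisfied.
Quorum: 50% of 1,352 = 676; 677 present. Satisfied.
Vote: requires a majority of those present (677); a majority of 677 is 339, so 339 needed; 340 in favor. Satisfied.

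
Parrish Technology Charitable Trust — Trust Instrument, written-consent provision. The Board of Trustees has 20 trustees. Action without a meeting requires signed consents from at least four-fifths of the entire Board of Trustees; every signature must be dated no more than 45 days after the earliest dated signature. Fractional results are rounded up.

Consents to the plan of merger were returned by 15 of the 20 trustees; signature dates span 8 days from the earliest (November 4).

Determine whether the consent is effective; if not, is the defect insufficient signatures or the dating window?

Signatures required: at least four-fifths of 20 — 4/5 of 20 = 16, so 16 needed; 15 signed. Insufficient.
Dating window: the latest signature is 8 days after the earliest; the limit is 45 days. Within the window.

Not effective — insufficient signatures.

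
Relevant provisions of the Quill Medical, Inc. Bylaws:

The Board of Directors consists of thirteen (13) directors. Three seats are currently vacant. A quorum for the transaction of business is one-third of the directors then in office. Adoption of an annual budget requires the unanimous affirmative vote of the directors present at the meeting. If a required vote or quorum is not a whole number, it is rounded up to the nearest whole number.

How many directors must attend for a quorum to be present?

1/3 of 10 = 3.33, rounded up to 4.

4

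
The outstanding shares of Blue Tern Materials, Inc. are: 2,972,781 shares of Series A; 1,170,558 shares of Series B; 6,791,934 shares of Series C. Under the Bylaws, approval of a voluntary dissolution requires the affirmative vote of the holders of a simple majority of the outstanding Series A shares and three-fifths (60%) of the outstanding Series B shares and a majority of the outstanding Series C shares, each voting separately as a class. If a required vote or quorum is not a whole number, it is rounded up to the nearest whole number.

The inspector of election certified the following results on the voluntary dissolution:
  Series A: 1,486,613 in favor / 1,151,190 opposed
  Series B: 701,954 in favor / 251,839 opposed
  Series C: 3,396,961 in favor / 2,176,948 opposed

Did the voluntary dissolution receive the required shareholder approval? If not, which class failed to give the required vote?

Series A: a majority of 2972781 is 1486391; 1,486,391 required, 1,486,613 in favor — approved.
Series B: 3/5 of 1170558 = 702334.80, rounded up to 702335; 702,335 required, 701,954 in favor — not approved.
Series C: a majority of 6791934 is 3395968; 3,395,968 required, 3,396,961 in favor — approved.

Not approved — the Series B shares did not give the required vote.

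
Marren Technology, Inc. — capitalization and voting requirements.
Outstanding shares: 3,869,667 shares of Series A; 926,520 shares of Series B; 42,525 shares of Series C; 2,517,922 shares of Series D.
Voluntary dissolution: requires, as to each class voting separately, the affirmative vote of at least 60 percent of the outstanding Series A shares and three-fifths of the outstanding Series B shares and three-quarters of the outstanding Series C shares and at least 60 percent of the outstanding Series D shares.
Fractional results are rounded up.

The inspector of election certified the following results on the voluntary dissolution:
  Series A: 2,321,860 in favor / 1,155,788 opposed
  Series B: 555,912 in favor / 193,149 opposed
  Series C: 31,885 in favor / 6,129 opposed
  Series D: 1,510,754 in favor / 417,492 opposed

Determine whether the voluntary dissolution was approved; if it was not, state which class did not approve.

Series A: 3/5 of 3869667 = 2321800.20, rounded up to 2321801; 2,321,801 required, 2,321,860 in favor — approved.
Series B: 3/5 of 926520 = 555912; 555,912 required, 555,912 in favor — approved.
Series C: 3/4 of 42525 = 31893.75, rounded up to 31894; 31,894 required, 31,885 in favor — not approved.
Series D: 3/5 of 2517922 = 1510753.20, rounded up to 1510754; 1,510,754 required, 1,510,754 in favor — approved.

Not approved — the Series C shares did not give the required vote.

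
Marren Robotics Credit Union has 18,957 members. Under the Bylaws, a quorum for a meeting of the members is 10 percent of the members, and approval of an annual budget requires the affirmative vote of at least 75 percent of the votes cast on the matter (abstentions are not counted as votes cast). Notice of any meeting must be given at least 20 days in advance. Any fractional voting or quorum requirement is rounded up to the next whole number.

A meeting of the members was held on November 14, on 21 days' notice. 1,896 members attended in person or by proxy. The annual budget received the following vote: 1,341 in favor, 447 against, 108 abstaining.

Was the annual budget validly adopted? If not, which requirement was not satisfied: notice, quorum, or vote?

Valid — all requirements satisfied.

Notice: 21 days given; 20 required. Satisfied.
Quorum: 10% of 18,957 = 1,895.70, rounded up to 1,896; 1,896 present. Satisfied.
Vote: requires three-fourths of the votes cast (1,896 − 108 abstaining = 1,788); 3/4 of 1788 = 1341, so 1,341 needed; 1,341 in favor. Satisfied.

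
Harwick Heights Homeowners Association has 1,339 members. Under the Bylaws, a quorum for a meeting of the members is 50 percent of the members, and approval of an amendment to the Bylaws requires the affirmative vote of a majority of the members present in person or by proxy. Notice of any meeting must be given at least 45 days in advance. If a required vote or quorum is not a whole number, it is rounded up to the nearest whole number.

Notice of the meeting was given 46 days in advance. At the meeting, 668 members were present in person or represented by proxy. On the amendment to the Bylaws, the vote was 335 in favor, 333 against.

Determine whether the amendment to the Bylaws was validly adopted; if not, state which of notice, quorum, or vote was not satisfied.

Notice: 46 days given; 45 required. Satisfied.
Quorum: 50% of 1,339 = 669.50, rounded up to 670; 668 present. Not satisfied.
Vote: requires a majority of those present (668); a majority of 668 is 335, so 335 needed; 335 in favor. Satisfied.

Invalid — quorum requirement not satisfied.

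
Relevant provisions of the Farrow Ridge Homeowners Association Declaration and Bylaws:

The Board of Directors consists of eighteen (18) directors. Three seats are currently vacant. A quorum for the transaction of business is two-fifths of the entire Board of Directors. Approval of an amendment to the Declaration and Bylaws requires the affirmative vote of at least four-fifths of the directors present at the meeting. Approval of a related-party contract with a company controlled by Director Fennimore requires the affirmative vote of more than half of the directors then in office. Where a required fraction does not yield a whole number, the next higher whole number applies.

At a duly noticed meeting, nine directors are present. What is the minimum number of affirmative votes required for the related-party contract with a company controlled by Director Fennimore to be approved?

8

The related-party contract with a company controlled by Director Fennimore requires a majority of the directors then in office (15).
A majority of 15 is 8.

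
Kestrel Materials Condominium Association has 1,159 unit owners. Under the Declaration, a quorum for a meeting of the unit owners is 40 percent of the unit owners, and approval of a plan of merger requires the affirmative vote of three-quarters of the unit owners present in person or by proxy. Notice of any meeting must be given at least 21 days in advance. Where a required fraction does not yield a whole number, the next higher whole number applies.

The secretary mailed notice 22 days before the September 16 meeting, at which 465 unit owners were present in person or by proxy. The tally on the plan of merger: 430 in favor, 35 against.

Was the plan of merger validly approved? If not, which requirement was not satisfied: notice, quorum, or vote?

Valid — all requirements satisfied.

Notice: 22 days given; 21 required. Satisfied.
Quorum: 40% of 1,159 = 463.60, rounded up to 464; 465 present. Satisfied.
Vote: requires three-fourths of those present (465); 3/4 of 465 = 348.75, rounded up to 349, so 349 needed; 430 in favor. Satisfied.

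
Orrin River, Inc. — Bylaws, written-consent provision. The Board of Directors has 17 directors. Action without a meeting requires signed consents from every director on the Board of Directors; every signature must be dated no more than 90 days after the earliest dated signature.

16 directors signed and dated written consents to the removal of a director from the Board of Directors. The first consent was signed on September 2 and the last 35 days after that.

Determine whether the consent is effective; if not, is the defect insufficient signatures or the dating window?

Not effective — insufficient signatures.

Signatures required: all of 17 — unanimous means all 17, so 17 needed; 16 signed. Insufficient.
Dating window: the latest signature is 35 days after the earliest; the limit is 90 days. Within the window.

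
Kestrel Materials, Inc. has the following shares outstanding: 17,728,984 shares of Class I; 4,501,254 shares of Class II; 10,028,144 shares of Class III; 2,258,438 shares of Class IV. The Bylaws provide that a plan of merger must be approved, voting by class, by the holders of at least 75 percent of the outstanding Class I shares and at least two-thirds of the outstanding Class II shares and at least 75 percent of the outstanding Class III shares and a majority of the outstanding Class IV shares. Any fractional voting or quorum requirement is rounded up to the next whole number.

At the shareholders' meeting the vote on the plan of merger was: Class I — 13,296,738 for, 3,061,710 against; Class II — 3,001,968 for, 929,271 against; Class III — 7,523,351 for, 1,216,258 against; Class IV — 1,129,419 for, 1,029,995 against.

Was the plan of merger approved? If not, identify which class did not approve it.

Approved — every class gave the required vote.

Class I: 3/4 of 17728984 = 13296738; 13,296,738 required, 13,296,738 in favor — approved.
Class II: 2/3 of 4501254 = 3000836; 3,000,836 required, 3,001,968 in favor — approved.
Class III: 3/4 of 10028144 = 7521108; 7,521,108 required, 7,523,351 in favor — approved.
Class IV: a majority of 2258438 is 1129220; 1,129,220 required, 1,129,419 in favor — approved.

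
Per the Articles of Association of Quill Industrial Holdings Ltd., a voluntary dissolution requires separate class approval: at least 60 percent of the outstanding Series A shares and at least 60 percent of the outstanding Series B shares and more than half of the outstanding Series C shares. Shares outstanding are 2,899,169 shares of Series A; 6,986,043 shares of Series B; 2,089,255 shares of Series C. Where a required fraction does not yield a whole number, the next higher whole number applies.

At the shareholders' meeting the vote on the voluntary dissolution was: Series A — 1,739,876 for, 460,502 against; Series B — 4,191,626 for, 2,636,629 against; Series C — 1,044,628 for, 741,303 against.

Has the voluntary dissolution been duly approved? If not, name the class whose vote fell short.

Series A: 3/5 of 2899169 = 1739501.40, rounded up to 1739502; 1,739,502 required, 1,739,876 in favor — approved.
Series B: 3/5 of 6986043 = 4191625.80, rounded up to 4191626; 4,191,626 required, 4,191,626 in favor — approved.
Series C: a majority of 2089255 is 1044628; 1,044,628 required, 1,044,628 in favor — approved.

Approved — every class gave the required vote.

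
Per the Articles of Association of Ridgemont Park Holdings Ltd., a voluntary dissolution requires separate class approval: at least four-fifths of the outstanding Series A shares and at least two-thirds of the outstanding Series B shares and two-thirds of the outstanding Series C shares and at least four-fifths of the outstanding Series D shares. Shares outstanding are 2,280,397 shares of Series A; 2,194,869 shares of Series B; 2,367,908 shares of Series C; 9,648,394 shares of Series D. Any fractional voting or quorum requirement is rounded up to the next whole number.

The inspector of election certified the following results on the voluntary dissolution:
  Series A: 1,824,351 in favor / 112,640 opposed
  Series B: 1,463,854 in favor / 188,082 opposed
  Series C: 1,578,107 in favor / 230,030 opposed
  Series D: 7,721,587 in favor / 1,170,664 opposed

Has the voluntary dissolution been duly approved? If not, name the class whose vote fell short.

Series A: 4/5 of 2280397 = 1824317.60, rounded up to 1824318; 1,824,318 required, 1,824,351 in favor — approved.
Series B: 2/3 of 2194869 = 1463246; 1,463,246 required, 1,463,854 in favor — approved.
Series C: 2/3 of 2367908 = 1578605.33, rounded up to 1578606; 1,578,606 required, 1,578,107 in favor — not approved.
Series D: 4/5 of 9648394 = 7718715.20, rounded up to 7718716; 7,718,716 required, 7,721,587 in favor — approved.

Not approved — the Series C shares did not give the required vote.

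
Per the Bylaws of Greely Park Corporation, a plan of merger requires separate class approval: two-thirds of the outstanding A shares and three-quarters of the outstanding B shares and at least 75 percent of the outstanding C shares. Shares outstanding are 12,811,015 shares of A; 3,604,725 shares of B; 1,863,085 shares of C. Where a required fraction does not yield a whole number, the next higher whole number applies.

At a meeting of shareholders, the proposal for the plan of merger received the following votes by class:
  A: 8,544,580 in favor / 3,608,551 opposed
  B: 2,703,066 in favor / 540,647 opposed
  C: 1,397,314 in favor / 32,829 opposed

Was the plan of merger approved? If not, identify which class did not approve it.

Not approved — the B shares did not give the required vote.

A: 2/3 of 12811015 = 8540676.67, rounded up to 8540677; 8,540,677 required, 8,544,580 in favor — approved.
B: 3/4 of 3604725 = 2703543.75, rounded up to 2703544; 2,703,544 required, 2,703,066 in favor — not approved.
C: 3/4 of 1863085 = 1397313.75, rounded up to 1397314; 1,397,314 required, 1,397,314 in favor — approved.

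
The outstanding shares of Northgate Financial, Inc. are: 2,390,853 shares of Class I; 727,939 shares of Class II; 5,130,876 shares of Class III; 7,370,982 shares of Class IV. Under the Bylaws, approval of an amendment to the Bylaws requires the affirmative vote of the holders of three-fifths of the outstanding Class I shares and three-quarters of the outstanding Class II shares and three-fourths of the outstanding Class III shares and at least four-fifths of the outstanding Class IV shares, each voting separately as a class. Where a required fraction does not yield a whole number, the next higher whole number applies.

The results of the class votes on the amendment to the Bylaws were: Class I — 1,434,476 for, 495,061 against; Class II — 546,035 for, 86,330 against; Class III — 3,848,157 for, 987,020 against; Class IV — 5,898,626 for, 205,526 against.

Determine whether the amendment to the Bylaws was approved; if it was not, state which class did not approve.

Not approved — the Class I shares did not give the required vote.

Class I: 3/5 of 2390853 = 1434511.80, rounded up to 1434512; 1,434,512 required, 1,434,476 in favor — not approved.
Class II: 3/4 of 727939 = 545954.25, rounded up to 545955; 545,955 required, 546,035 in favor — approved.
Class III: 3/4 of 5130876 = 3848157; 3,848,157 required, 3,848,157 in favor — approved.
Class IV: 4/5 of 7370982 = 5896785.60, rounded up to 5896786; 5,896,786 required, 5,898,626 in favor — approved.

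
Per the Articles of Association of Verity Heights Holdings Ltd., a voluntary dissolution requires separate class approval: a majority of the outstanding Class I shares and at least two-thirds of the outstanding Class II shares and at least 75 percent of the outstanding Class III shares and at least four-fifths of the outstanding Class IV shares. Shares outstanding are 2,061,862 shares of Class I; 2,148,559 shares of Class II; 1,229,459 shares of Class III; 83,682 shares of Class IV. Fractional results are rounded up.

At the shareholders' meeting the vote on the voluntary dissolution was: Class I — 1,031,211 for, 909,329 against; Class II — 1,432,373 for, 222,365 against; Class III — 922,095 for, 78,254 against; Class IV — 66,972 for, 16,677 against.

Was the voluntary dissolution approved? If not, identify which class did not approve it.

Class I: a majority of 2061862 is 1030932; 1,030,932 required, 1,031,211 in favor — approved.
Class II: 2/3 of 2148559 = 1432372.67, rounded up to 1432373; 1,432,373 required, 1,432,373 in favor — approved.
Class III: 3/4 of 1229459 = 922094.25, rounded up to 922095; 922,095 required, 922,095 in favor — approved.
Class IV: 4/5 of 83682 = 66945.60, rounded up to 66946; 66,946 required, 66,972 in favor — approved.

Approved — every class gave the required vote.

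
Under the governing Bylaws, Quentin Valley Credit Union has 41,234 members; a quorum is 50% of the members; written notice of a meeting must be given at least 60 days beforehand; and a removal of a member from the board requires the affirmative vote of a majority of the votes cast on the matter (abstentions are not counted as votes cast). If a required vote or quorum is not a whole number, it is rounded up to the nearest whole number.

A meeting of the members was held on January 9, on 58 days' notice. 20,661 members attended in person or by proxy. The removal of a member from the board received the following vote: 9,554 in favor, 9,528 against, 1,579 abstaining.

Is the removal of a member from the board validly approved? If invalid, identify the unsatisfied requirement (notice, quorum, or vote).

Notice: 58 days given; 60 required. Not satisfied.
Quorum: 50% of 41,234 = 20,617; 20,661 present. Satisfied.
Vote: requires a majority of the votes cast (20,661 − 1,579 abstaining = 19,082); a majority of 19082 is 9542, so 9,542 needed; 9,554 in favor. Satisfied.

Invalid — notice requirement not satisfied.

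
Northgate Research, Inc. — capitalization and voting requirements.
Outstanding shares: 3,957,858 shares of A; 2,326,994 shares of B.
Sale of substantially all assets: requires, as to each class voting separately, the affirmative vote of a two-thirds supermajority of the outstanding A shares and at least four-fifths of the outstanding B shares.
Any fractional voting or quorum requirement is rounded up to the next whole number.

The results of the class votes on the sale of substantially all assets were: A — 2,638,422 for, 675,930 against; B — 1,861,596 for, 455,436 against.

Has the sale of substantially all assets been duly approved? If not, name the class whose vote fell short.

Not approved — the A shares did not give the required vote.

A: 2/3 of 3957858 = 2638572; 2,638,572 required, 2,638,422 in favor — not approved.
B: 4/5 of 2326994 = 1861595.20, rounded up to 1861596; 1,861,596 required, 1,861,596 in favor — approved.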